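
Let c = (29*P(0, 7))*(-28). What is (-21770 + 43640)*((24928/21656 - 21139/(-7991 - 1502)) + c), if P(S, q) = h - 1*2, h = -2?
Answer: 1827292062013830/25697551 ≈ 7.1108e+7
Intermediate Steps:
P(S, q) = -4 (P(S, q) = -2 - 1*2 = -2 - 2 = -4)
c = 3248 (c = (29*(-4))*(-28) = -116*(-28) = 3248)
(-21770 + 43640)*((24928/21656 - 21139/(-7991 - 1502)) + c) = (-21770 + 43640)*((24928/21656 - 21139/(-7991 - 1502)) + 3248) = 21870*((24928*(1/21656) - 21139/(-9493)) + 3248) = 21870*((3116/2707 - 21139*(-1/9493)) + 3248) = 21870*((3116/2707 + 21139/9493) + 3248) = 21870*(86803461/25697551 + 3248) = 21870*(83552449109/25697551) = 1827292062013830/25697551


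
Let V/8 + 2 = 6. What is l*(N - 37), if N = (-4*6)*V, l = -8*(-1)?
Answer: -6440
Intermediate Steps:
l = 8
V = 32 (V = -16 + 8*6 = -16 + 48 = 32)
N = -768 (N = -4*6*32 = -24*32 = -768)
l*(N - 37) = 8*(-768 - 37) = 8*(-805) = -6440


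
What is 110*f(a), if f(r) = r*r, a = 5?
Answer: 2750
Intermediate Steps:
f(r) = r**2
110*f(a) = 110*5**2 = 110*25 = 2750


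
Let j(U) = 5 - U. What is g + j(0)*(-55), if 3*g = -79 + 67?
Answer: -279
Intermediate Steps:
g = -4 (g = (-79 + 67)/3 = (⅓)*(-12) = -4)
g + j(0)*(-55) = -4 + (5 - 1*0)*(-55) = -4 + (5 + 0)*(-55) = -4 + 5*(-55) = -4 - 275 = -279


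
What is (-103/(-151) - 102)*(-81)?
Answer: 1239219/151 ≈ 8206.8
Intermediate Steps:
(-103/(-151) - 102)*(-81) = (-103*(-1/151) - 102)*(-81) = (103/151 - 102)*(-81) = -15299/151*(-81) = 1239219/151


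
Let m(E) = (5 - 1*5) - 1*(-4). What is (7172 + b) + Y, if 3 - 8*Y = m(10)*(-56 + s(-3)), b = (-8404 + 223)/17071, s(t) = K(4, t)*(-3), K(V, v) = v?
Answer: 982660809/136568 ≈ 7195.4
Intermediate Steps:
m(E) = 4 (m(E) = (5 - 5) + 4 = 0 + 4 = 4)
s(t) = -3*t (s(t) = t*(-3) = -3*t)
b = -8181/17071 (b = -8181*1/17071 = -8181/17071 ≈ -0.47923)
Y = 191/8 (Y = 3/8 - (-56 - 3*(-3))/2 = 3/8 - (-56 + 9)/2 = 3/8 - (-47)/2 = 3/8 - ⅛*(-188) = 3/8 + 47/2 = 191/8 ≈ 23.875)
(7172 + b) + Y = (7172 - 8181/17071) + 191/8 = 122425031/17071 + 191/8 = 982660809/136568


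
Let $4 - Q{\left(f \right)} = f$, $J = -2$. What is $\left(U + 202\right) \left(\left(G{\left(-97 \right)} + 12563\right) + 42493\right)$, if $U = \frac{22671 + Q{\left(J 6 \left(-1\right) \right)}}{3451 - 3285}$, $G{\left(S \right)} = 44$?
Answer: $\frac{1548172250}{83} \approx 1.8653 \cdot 10^{7}$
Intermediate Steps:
$Q{\left(f \right)} = 4 - f$
$U = \frac{22663}{166}$ ($U = \frac{22671 + \left(4 - \left(-2\right) 6 \left(-1\right)\right)}{3451 - 3285} = \frac{22671 + \left(4 - \left(-12\right) \left(-1\right)\right)}{166} = \left(22671 + \left(4 - 12\right)\right) \frac{1}{166} = \left(22671 - 8\right) \frac{1}{166} = 22663 \cdot \frac{1}{166} = \frac{22663}{166} \approx 136.52$)
$\left(U + 202\right) \left(\left(G{\left(-97 \right)} + 12563\right) + 42493\right) = \left(\frac{22663}{166} + 202\right) \left(\left(44 + 12563\right) + 42493\right) = \frac{56195 \left(12607 + 42493\right)}{166} = \frac{56195}{166} \cdot 55100 = \frac{1548172250}{83}$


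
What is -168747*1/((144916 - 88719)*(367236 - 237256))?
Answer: -168747/7304486060 ≈ -2.3102e-5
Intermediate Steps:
-168747*1/((144916 - 88719)*(367236 - 237256)) = -168747/(129980*56197) = -168747/7304486060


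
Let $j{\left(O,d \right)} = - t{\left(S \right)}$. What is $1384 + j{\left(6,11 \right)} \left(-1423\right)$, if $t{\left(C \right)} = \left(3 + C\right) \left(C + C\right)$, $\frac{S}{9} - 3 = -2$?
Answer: $308752$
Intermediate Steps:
$S = 9$ ($S = 27 + 9 \left(-2\right) = 27 - 18 = 9$)
$t{\left(C \right)} = 2 C \left(3 + C\right)$ ($t{\left(C \right)} = \left(3 + C\right) 2 C = 2 C \left(3 + C\right)$)
$j{\left(O,d \right)} = -216$ ($j{\left(O,d \right)} = - 2 \cdot 9 \left(3 + 9\right) = - 2 \cdot 9 \cdot 12 = \left(-1\right) 216 = -216$)
$1384 + j{\left(6,11 \right)} \left(-1423\right) = 1384 - -307368 = 1384 + 307368 = 308752$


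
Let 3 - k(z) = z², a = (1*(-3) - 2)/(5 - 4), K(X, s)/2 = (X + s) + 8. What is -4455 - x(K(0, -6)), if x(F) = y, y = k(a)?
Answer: -4433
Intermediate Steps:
K(X, s) = 16 + 2*X + 2*s (K(X, s) = 2*((X + s) + 8) = 2*(8 + X + s) = 16 + 2*X + 2*s)
a = -5 (a = (-3 - 2)/1 = -5*1 = -5)
k(z) = 3 - z²
y = -22 (y = 3 - 1*(-5)² = 3 - 1*25 = 3 - 25 = -22)
x(F) = -22
-4455 - x(K(0, -6)) = -4455 - 1*(-22) = -4455 + 22 = -4433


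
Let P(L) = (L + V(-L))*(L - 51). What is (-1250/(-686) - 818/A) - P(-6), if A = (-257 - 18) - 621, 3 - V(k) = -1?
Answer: -2442487/21952 ≈ -111.26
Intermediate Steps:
V(k) = 4 (V(k) = 3 - 1*(-1) = 3 + 1 = 4)
P(L) = (-51 + L)*(4 + L) (P(L) = (L + 4)*(L - 51) = (4 + L)*(-51 + L) = (-51 + L)*(4 + L))
A = -896 (A = -275 - 621 = -896)
(-1250/(-686) - 818/A) - P(-6) = (-1250/(-686) - 818/(-896)) - (-204 + (-6)² - 47*(-6)) = (-1250*(-1/686) - 818*(-1/896)) - (-204 + 36 + 282) = (625/343 + 409/448) - 1*114 = 60041/21952 - 114 = -2442487/21952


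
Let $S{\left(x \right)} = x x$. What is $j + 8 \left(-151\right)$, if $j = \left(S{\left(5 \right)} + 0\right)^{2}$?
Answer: $-583$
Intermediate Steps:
$S{\left(x \right)} = x^{2}$
$j = 625$ ($j = \left(5^{2} + 0\right)^{2} = \left(25 + 0\right)^{2} = 25^{2} = 625$)
$j + 8 \left(-151\right) = 625 + 8 \left(-151\right) = 625 - 1208 = -583$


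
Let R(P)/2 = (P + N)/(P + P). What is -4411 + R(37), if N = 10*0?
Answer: -4410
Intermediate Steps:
N = 0
R(P) = 1 (R(P) = 2*((P + 0)/(P + P)) = 2*(P/((2*P))) = 2*(P*(1/(2*P))) = 2*(½) = 1)
-4411 + R(37) = -4411 + 1 = -4410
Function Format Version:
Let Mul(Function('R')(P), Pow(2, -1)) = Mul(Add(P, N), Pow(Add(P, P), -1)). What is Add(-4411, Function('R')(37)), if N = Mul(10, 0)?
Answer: -4410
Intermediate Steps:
N = 0
Function('R')(P) = 1 (Function('R')(P) = Mul(2, Mul(Add(P, 0), Pow(Add(P, P), -1))) = Mul(2, Mul(P, Pow(Mul(2, P), -1))) = Mul(2, Mul(P, Mul(Rational(1, 2), Pow(P, -1)))) = Mul(2, Rational(1, 2)) = 1)
Add(-4411, Function('R')(37)) = Add(-4411, 1) = -4410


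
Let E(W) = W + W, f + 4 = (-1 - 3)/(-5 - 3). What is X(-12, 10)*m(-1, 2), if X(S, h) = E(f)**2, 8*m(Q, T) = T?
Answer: 49/4 ≈ 12.250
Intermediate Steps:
m(Q, T) = T/8
f = -7/2 (f = -4 + (-1 - 3)/(-5 - 3) = -4 - 4/(-8) = -4 - 4*(-1/8) = -4 + 1/2 = -7/2 ≈ -3.5000)
E(W) = 2*W
X(S, h) = 49 (X(S, h) = (2*(-7/2))**2 = (-7)**2 = 49)
X(-12, 10)*m(-1, 2) = 49*((1/8)*2) = 49*(1/4) = 49/4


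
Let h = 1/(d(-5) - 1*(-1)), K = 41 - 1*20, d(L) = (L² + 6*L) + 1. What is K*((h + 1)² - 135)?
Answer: -8477/3 ≈ -2825.7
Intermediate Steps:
d(L) = 1 + L² + 6*L
K = 21 (K = 41 - 20 = 21)
h = -⅓ (h = 1/((1 + (-5)² + 6*(-5)) - 1*(-1)) = 1/((1 + 25 - 30) + 1) = 1/(-4 + 1) = 1/(-3) = -⅓ ≈ -0.33333)
K*((h + 1)² - 135) = 21*((-⅓ + 1)² - 135) = 21*((⅔)² - 135) = 21*(4/9 - 135) = 21*(-1211/9) = -8477/3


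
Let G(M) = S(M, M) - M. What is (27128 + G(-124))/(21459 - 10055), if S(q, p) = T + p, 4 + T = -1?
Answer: 27123/11404 ≈ 2.3784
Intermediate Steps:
T = -5 (T = -4 - 1 = -5)
S(q, p) = -5 + p
G(M) = -5 (G(M) = (-5 + M) - M = -5)
(27128 + G(-124))/(21459 - 10055) = (27128 - 5)/(21459 - 10055) = 27123/11404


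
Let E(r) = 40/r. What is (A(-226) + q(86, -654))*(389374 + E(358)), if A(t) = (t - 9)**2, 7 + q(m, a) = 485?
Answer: 3882385800098/179 ≈ 2.1689e+10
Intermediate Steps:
q(m, a) = 478 (q(m, a) = -7 + 485 = 478)
A(t) = (-9 + t)**2
(A(-226) + q(86, -654))*(389374 + E(358)) = ((-9 - 226)**2 + 478)*(389374 + 40/358) = ((-235)**2 + 478)*(389374 + 40*(1/358)) = (55225 + 478)*(389374 + 20/179) = 55703*(69697966/179) = 3882385800098/179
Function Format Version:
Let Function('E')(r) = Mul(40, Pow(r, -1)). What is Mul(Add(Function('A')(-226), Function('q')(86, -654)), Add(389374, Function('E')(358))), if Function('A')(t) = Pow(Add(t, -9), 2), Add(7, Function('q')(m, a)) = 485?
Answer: Rational(3882385800098, 179) ≈ 2.1689e+10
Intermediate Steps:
Function('q')(m, a) = 478 (Function('q')(m, a) = Add(-7, 485) = 478)
Function('A')(t) = Pow(Add(-9, t), 2)
Mul(Add(Function('A')(-226), Function('q')(86, -654)), Add(389374, Function('E')(358))) = Mul(Add(Pow(Add(-9, -226), 2), 478), Add(389374, Mul(40, Pow(358, -1)))) = Mul(Add(Pow(-235, 2), 478), Add(389374, Mul(40, Rational(1, 358)))) = Mul(Add(55225, 478), Add(389374, Rational(20, 179))) = Mul(55703, Rational(69697966, 179)) = Rational(3882385800098, 179)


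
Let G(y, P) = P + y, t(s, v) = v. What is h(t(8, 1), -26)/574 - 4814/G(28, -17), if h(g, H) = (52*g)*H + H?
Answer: -1389197/3157 ≈ -440.04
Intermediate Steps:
h(g, H) = H + 52*H*g (h(g, H) = 52*H*g + H = H + 52*H*g)
h(t(8, 1), -26)/574 - 4814/G(28, -17) = -26*(1 + 52*1)/574 - 4814/(-17 + 28) = -26*(1 + 52)*(1/574) - 4814/11 = -26*53*(1/574) - 4814*1/11 = -1378*1/574 - 4814/11 = -689/287 - 4814/11 = -1389197/3157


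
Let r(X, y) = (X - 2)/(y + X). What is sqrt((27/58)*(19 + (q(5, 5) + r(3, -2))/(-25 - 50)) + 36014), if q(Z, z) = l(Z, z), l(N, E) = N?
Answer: sqrt(3029518118)/290 ≈ 189.80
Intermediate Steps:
q(Z, z) = Z
r(X, y) = (-2 + X)/(X + y)
sqrt((27/58)*(19 + (q(5, 5) + r(3, -2))/(-25 - 50)) + 36014) = sqrt((27/58)*(19 + (5 + (-2 + 3)/(3 - 2))/(-25 - 50)) + 36014) = sqrt((27*(1/58))*(19 + (5 + 1/1)/(-75)) + 36014) = sqrt(27*(19 + (5 + 1*1)*(-1/75))/58 + 36014) = sqrt(27*(19 + (5 + 1)*(-1/75))/58 + 36014) = sqrt(27*(19 + 6*(-1/75))/58 + 36014) = sqrt(27*(19 - 2/25)/58 + 36014) = sqrt((27/58)*(473/25) + 36014) = sqrt(12771/1450 + 36014) = sqrt(52233071/1450) = sqrt(3029518118)/290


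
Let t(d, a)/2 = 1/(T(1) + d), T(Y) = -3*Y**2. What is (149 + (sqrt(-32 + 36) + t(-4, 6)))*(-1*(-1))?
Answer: 1055/7 ≈ 150.71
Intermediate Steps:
t(d, a) = 2/(-3 + d) (t(d, a) = 2/(-3*1**2 + d) = 2/(-3*1 + d) = 2/(-3 + d))
(149 + (sqrt(-32 + 36) + t(-4, 6)))*(-1*(-1)) = (149 + (sqrt(-32 + 36) + 2/(-3 - 4)))*(-1*(-1)) = (149 + (sqrt(4) + 2/(-7)))*1 = (149 + (2 + 2*(-1/7)))*1 = (149 + (2 - 2/7))*1 = (149 + 12/7)*1 = (1055/7)*1 = 1055/7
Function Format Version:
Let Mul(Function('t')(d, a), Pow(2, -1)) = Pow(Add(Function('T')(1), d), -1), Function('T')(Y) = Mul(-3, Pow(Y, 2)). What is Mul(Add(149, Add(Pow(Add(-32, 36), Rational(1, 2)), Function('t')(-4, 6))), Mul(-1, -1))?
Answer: Rational(1055, 7) ≈ 150.71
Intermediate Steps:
Function('t')(d, a) = Mul(2, Pow(Add(-3, d), -1)) (Function('t')(d, a) = Mul(2, Pow(Add(Mul(-3, Pow(1, 2)), d), -1)) = Mul(2, Pow(Add(Mul(-3, 1), d), -1)) = Mul(2, Pow(Add(-3, d), -1)))
Mul(Add(149, Add(Pow(Add(-32, 36), Rational(1, 2)), Function('t')(-4, 6))), Mul(-1, -1)) = Mul(Add(149, Add(Pow(Add(-32, 36), Rational(1, 2)), Mul(2, Pow(Add(-3, -4), -1)))), Mul(-1, -1)) = Mul(Add(149, Add(Pow(4, Rational(1, 2)), Mul(2, Pow(-7, -1)))), 1) = Mul(Add(149, Add(2, Mul(2, Rational(-1, 7)))), 1) = Mul(Add(149, Add(2, Rational(-2, 7))), 1) = Mul(Add(149, Rational(12, 7)), 1) = Mul(Rational(1055, 7), 1) = Rational(1055, 7)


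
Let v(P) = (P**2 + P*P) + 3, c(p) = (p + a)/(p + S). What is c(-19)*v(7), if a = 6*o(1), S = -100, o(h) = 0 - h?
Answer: 2525/119 ≈ 21.218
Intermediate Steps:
o(h) = -h
a = -6 (a = 6*(-1*1) = 6*(-1) = -6)
c(p) = (-6 + p)/(-100 + p) (c(p) = (p - 6)/(p - 100) = (-6 + p)/(-100 + p))
v(P) = 3 + 2*P**2 (v(P) = (P**2 + P**2) + 3 = 2*P**2 + 3 = 3 + 2*P**2)
c(-19)*v(7) = ((-6 - 19)/(-100 - 19))*(3 + 2*7**2) = (-25/(-119))*(3 + 2*49) = (-1/119*(-25))*(3 + 98) = (25/119)*101 = 2525/119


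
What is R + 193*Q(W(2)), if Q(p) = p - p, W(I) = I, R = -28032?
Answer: -28032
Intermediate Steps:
Q(p) = 0
R + 193*Q(W(2)) = -28032 + 193*0 = -28032 + 0 = -28032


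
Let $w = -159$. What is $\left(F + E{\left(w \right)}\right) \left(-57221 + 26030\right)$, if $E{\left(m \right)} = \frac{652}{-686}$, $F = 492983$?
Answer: $- \frac{5274174866013}{343} \approx -1.5377 \cdot 10^{10}$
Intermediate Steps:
$E{\left(m \right)} = - \frac{326}{343}$ ($E{\left(m \right)} = 652 \left(- \frac{1}{686}\right) = - \frac{326}{343}$)
$\left(F + E{\left(w \right)}\right) \left(-57221 + 26030\right) = \left(492983 - \frac{326}{343}\right) \left(-57221 + 26030\right) = \frac{169092843}{343} \left(-31191\right) = - \frac{5274174866013}{343}$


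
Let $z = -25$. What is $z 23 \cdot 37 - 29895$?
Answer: $-51170$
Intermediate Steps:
$z 23 \cdot 37 - 29895 = \left(-25\right) 23 \cdot 37 - 29895 = \left(-575\right) 37 - 29895 = -21275 - 29895 = -51170$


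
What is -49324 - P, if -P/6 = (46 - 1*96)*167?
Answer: -99424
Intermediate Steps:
P = 50100 (P = -6*(46 - 1*96)*167 = -6*(46 - 96)*167 = -(-300)*167 = -6*(-8350) = 50100)
-49324 - P = -49324 - 1*50100 = -49324 - 50100 = -99424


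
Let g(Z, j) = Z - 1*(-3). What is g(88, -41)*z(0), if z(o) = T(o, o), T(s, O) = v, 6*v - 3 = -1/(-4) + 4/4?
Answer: 1547/24 ≈ 64.458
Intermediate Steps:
g(Z, j) = 3 + Z (g(Z, j) = Z + 3 = 3 + Z)
v = 17/24 (v = 1/2 + (-1/(-4) + 4/4)/6 = 1/2 + (-1*(-1/4) + 4*(1/4))/6 = 1/2 + (1/4 + 1)/6 = 1/2 + (1/6)*(5/4) = 1/2 + 5/24 = 17/24 ≈ 0.70833)
T(s, O) = 17/24
z(o) = 17/24
g(88, -41)*z(0) = (3 + 88)*(17/24) = 91*(17/24) = 1547/24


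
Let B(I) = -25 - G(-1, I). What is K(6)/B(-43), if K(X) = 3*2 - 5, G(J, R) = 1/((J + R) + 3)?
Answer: -41/1024 ≈ -0.040039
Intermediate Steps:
G(J, R) = 1/(3 + J + R)
K(X) = 1 (K(X) = 6 - 5 = 1)
B(I) = -25 - 1/(2 + I) (B(I) = -25 - 1/(3 - 1 + I) = -25 - 1/(2 + I))
K(6)/B(-43) = 1/((-51 - 25*(-43))/(2 - 43)) = 1/((-51 + 1075)/(-41)) = 1/(-1/41*1024) = 1/(-1024/41) = 1*(-41/1024) = -41/1024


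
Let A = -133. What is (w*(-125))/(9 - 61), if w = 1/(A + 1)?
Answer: -125/6864 ≈ -0.018211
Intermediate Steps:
w = -1/132 (w = 1/(-133 + 1) = 1/(-132) = -1/132 ≈ -0.0075758)
(w*(-125))/(9 - 61) = (-1/132*(-125))/(9 - 61) = (125/132)/(-52) = (125/132)*(-1/52) = -125/6864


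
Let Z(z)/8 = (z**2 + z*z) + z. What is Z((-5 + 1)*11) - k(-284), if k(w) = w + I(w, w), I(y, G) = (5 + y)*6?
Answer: 32582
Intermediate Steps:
I(y, G) = 30 + 6*y
k(w) = 30 + 7*w (k(w) = w + (30 + 6*w) = 30 + 7*w)
Z(z) = 8*z + 16*z**2 (Z(z) = 8*((z**2 + z*z) + z) = 8*((z**2 + z**2) + z) = 8*(2*z**2 + z) = 8*(z + 2*z**2) = 8*z + 16*z**2)
Z((-5 + 1)*11) - k(-284) = 8*((-5 + 1)*11)*(1 + 2*((-5 + 1)*11)) - (30 + 7*(-284)) = 8*(-4*11)*(1 + 2*(-4*11)) - (30 - 1988) = 8*(-44)*(1 + 2*(-44)) - 1*(-1958) = 8*(-44)*(1 - 88) + 1958 = 8*(-44)*(-87) + 1958 = 30624 + 1958 = 32582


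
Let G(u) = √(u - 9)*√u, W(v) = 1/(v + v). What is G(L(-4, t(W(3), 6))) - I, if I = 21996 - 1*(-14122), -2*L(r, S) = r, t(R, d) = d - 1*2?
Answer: -36118 + I*√14 ≈ -36118.0 + 3.7417*I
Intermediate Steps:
W(v) = 1/(2*v)
t(R, d) = -2 + d (t(R, d) = d - 2 = -2 + d)
L(r, S) = -r/2
I = 36118 (I = 21996 + 14122 = 36118)
G(u) = √u*√(-9 + u) (G(u) = √(-9 + u)*√u = √u*√(-9 + u))
G(L(-4, t(W(3), 6))) - I = √(-½*(-4))*√(-9 - ½*(-4)) - 1*36118 = √2*√(-9 + 2) - 36118 = √2*√(-7) - 36118 = √2*(I*√7) - 36118 = I*√14 - 36118 = -36118 + I*√14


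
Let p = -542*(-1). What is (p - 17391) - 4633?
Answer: -21482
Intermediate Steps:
p = 542
(p - 17391) - 4633 = (542 - 17391) - 4633 = -16849 - 4633 = -21482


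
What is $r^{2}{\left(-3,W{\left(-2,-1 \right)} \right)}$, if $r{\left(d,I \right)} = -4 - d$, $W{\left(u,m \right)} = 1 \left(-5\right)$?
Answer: $1$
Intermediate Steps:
$W{\left(u,m \right)} = -5$
$r^{2}{\left(-3,W{\left(-2,-1 \right)} \right)} = \left(-4 - -3\right)^{2} = \left(-4 + 3\right)^{2} = \left(-1\right)^{2} = 1$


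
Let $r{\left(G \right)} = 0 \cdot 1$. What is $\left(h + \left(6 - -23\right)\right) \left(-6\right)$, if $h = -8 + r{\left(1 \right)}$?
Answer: $-126$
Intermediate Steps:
$r{\left(G \right)} = 0$
$h = -8$ ($h = -8 + 0 = -8$)
$\left(h + \left(6 - -23\right)\right) \left(-6\right) = \left(-8 + \left(6 - -23\right)\right) \left(-6\right) = \left(-8 + \left(6 + 23\right)\right) \left(-6\right) = \left(-8 + 29\right) \left(-6\right) = 21 \left(-6\right) = -126$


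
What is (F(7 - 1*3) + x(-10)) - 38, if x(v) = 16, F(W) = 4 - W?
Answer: -22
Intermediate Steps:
(F(7 - 1*3) + x(-10)) - 38 = ((4 - (7 - 1*3)) + 16) - 38 = ((4 - (7 - 3)) + 16) - 38 = ((4 - 1*4) + 16) - 38 = ((4 - 4) + 16) - 38 = (0 + 16) - 38 = 16 - 38 = -22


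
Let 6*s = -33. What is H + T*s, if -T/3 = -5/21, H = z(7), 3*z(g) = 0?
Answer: -55/14 ≈ -3.9286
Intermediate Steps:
s = -11/2 (s = (⅙)*(-33) = -11/2 ≈ -5.5000)
z(g) = 0 (z(g) = (⅓)*0 = 0)
H = 0
T = 5/7 (T = -(-15)/21 = -3*(-5/21) = 5/7 ≈ 0.71429)
H + T*s = 0 + (5/7)*(-11/2) = 0 - 55/14 = -55/14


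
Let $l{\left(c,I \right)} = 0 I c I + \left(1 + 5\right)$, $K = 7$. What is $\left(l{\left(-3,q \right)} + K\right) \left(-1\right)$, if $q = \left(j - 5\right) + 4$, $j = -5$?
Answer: $-13$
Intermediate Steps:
$q = -6$ ($q = \left(-5 - 5\right) + 4 = -10 + 4 = -6$)
$l{\left(c,I \right)} = 6$ ($l{\left(c,I \right)} = 0 c I + 6 = 0 I + 6 = 0 + 6 = 6$)
$\left(l{\left(-3,q \right)} + K\right) \left(-1\right) = \left(6 + 7\right) \left(-1\right) = 13 \left(-1\right) = -13$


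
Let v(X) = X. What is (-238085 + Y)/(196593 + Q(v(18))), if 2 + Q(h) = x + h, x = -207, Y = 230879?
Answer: -3603/98201 ≈ -0.036690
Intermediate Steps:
Q(h) = -209 + h (Q(h) = -2 + (-207 + h) = -209 + h)
(-238085 + Y)/(196593 + Q(v(18))) = (-238085 + 230879)/(196593 + (-209 + 18)) = -7206/(196593 - 191) = -7206/196402 = -7206*1/196402 = -3603/98201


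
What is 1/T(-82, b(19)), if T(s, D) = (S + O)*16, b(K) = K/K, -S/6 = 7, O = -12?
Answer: -1/864 ≈ -0.0011574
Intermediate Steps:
S = -42 (S = -6*7 = -42)
b(K) = 1
T(s, D) = -864 (T(s, D) = (-42 - 12)*16 = -54*16 = -864)
1/T(-82, b(19)) = 1/(-864) = -1/864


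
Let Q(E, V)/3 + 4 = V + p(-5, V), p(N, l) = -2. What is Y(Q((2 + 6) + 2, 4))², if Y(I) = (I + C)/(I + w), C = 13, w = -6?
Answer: 49/144 ≈ 0.34028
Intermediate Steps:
Q(E, V) = -18 + 3*V (Q(E, V) = -12 + 3*(V - 2) = -12 + 3*(-2 + V) = -12 + (-6 + 3*V) = -18 + 3*V)
Y(I) = (13 + I)/(-6 + I) (Y(I) = (I + 13)/(I - 6) = (13 + I)/(-6 + I))
Y(Q((2 + 6) + 2, 4))² = ((13 + (-18 + 3*4))/(-6 + (-18 + 3*4)))² = ((13 + (-18 + 12))/(-6 + (-18 + 12)))² = ((13 - 6)/(-6 - 6))² = (7/(-12))² = (-1/12*7)² = (-7/12)² = 49/144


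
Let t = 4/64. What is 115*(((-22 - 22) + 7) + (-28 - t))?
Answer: -119715/16 ≈ -7482.2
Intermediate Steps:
t = 1/16 (t = 4*(1/64) = 1/16 ≈ 0.062500)
115*(((-22 - 22) + 7) + (-28 - t)) = 115*(((-22 - 22) + 7) + (-28 - 1*1/16)) = 115*((-44 + 7) + (-28 - 1/16)) = 115*(-37 - 449/16) = 115*(-1041/16) = -119715/16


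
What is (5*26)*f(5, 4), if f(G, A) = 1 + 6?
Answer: 910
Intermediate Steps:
f(G, A) = 7
(5*26)*f(5, 4) = (5*26)*7 = 130*7 = 910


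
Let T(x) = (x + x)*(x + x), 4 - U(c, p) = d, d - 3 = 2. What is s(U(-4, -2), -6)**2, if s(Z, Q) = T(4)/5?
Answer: 4096/25 ≈ 163.84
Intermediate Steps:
d = 5 (d = 3 + 2 = 5)
U(c, p) = -1 (U(c, p) = 4 - 1*5 = 4 - 5 = -1)
T(x) = 4*x**2 (T(x) = (2*x)*(2*x) = 4*x**2)
s(Z, Q) = 64/5 (s(Z, Q) = (4*4**2)/5 = (4*16)*(1/5) = 64*(1/5) = 64/5)
s(U(-4, -2), -6)**2 = (64/5)**2 = 4096/25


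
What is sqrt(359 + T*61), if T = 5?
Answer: 2*sqrt(166) ≈ 25.768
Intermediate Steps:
sqrt(359 + T*61) = sqrt(359 + 5*61) = sqrt(359 + 305) = sqrt(664) = 2*sqrt(166)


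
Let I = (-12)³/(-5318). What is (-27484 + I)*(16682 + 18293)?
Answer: -2555941242700/2659 ≈ -9.6124e+8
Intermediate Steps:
I = 864/2659 (I = -1728*(-1/5318) = 864/2659 ≈ 0.32493)
(-27484 + I)*(16682 + 18293) = (-27484 + 864/2659)*(16682 + 18293) = -73079092/2659*34975 = -2555941242700/2659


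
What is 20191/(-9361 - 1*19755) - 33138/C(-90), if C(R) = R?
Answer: 53501601/145580 ≈ 367.51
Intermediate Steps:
20191/(-9361 - 1*19755) - 33138/C(-90) = 20191/(-9361 - 1*19755) - 33138/(-90) = 20191/(-9361 - 19755) - 33138*(-1/90) = 20191/(-29116) + 1841/5 = 20191*(-1/29116) + 1841/5 = -20191/29116 + 1841/5 = 53501601/145580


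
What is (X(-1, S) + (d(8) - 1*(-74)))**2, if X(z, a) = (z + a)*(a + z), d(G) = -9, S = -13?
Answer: 68121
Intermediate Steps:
X(z, a) = (a + z)**2 (X(z, a) = (a + z)*(a + z) = (a + z)**2)
(X(-1, S) + (d(8) - 1*(-74)))**2 = ((-13 - 1)**2 + (-9 - 1*(-74)))**2 = ((-14)**2 + (-9 + 74))**2 = (196 + 65)**2 = 261**2 = 68121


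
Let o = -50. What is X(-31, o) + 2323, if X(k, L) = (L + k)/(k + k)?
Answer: 144107/62 ≈ 2324.3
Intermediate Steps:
X(k, L) = (L + k)/(2*k) (X(k, L) = (L + k)/((2*k)) = (L + k)*(1/(2*k)) = (L + k)/(2*k))
X(-31, o) + 2323 = (½)*(-50 - 31)/(-31) + 2323 = (½)*(-1/31)*(-81) + 2323 = 81/62 + 2323 = 144107/62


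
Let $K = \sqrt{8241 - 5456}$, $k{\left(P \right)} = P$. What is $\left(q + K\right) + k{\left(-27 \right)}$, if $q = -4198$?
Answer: $-4225 + \sqrt{2785} \approx -4172.2$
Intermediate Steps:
$K = \sqrt{2785} \approx 52.773$
$\left(q + K\right) + k{\left(-27 \right)} = \left(-4198 + \sqrt{2785}\right) - 27 = -4225 + \sqrt{2785}$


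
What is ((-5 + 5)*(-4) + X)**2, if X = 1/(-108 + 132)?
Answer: 1/576 ≈ 0.0017361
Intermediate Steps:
X = 1/24 ≈ 0.041667
((-5 + 5)*(-4) + X)**2 = ((-5 + 5)*(-4) + 1/24)**2 = (0*(-4) + 1/24)**2 = (0 + 1/24)**2 = (1/24)**2 = 1/576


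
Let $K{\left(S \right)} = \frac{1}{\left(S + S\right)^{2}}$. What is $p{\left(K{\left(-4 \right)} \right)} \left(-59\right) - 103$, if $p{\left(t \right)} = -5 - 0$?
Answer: $192$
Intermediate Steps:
$K{\left(S \right)} = \frac{1}{4 S^{2}}$ ($K{\left(S \right)} = \frac{1}{\left(2 S\right)^{2}} = \frac{1}{4 S^{2}}$)
$p{\left(t \right)} = -5$ ($p{\left(t \right)} = -5 + 0 = -5$)
$p{\left(K{\left(-4 \right)} \right)} \left(-59\right) - 103 = \left(-5\right) \left(-59\right) - 103 = 295 - 103 = 192$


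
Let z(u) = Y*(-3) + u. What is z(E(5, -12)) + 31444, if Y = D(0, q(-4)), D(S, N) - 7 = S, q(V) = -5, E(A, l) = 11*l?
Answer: 31291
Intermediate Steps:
D(S, N) = 7 + S
Y = 7 (Y = 7 + 0 = 7)
z(u) = -21 + u (z(u) = 7*(-3) + u = -21 + u)
z(E(5, -12)) + 31444 = (-21 + 11*(-12)) + 31444 = (-21 - 132) + 31444 = -153 + 31444 = 31291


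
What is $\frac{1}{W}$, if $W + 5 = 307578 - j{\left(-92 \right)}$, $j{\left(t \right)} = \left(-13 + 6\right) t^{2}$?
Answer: $\frac{1}{366821} \approx 2.7261 \cdot 10^{-6}$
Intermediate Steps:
$j{\left(t \right)} = - 7 t^{2}$
$W = 366821$ ($W = -5 + \left(307578 - - 7 \left(-92\right)^{2}\right) = -5 + \left(307578 - \left(-7\right) 8464\right) = -5 + \left(307578 - -59248\right) = -5 + \left(307578 + 59248\right) = -5 + 366826 = 366821$)
$\frac{1}{W} = \frac{1}{366821}$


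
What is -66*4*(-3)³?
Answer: 7128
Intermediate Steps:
-66*4*(-3)³ = -11*24*(-27) = -264*(-27) = 7128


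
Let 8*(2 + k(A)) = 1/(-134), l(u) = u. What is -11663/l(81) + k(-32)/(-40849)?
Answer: -510724089119/3547000368 ≈ -143.99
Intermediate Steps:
k(A) = -2145/1072 (k(A) = -2 + (⅛)/(-134) = -2 + (⅛)*(-1/134) = -2 - 1/1072 = -2145/1072)
-11663/l(81) + k(-32)/(-40849) = -11663/81 - 2145/1072/(-40849) = -11663*1/81 - 2145/1072*(-1/40849) = -11663/81 + 2145/43790128 = -510724089119/3547000368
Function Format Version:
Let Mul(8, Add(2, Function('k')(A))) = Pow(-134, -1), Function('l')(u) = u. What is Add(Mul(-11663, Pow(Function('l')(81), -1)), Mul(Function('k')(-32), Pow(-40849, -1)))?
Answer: Rational(-510724089119, 3547000368) ≈ -143.99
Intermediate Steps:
Function('k')(A) = Rational(-2145, 1072) (Function('k')(A) = Add(-2, Mul(Rational(1, 8), Pow(-134, -1))) = Add(-2, Mul(Rational(1, 8), Rational(-1, 134))) = Add(-2, Rational(-1, 1072)) = Rational(-2145, 1072))
Add(Mul(-11663, Pow(Function('l')(81), -1)), Mul(Function('k')(-32), Pow(-40849, -1))) = Add(Mul(-11663, Pow(81, -1)), Mul(Rational(-2145, 1072), Pow(-40849, -1))) = Add(Mul(-11663, Rational(1, 81)), Mul(Rational(-2145, 1072), Rational(-1, 40849))) = Add(Rational(-11663, 81), Rational(2145, 43790128)) = Rational(-510724089119, 3547000368)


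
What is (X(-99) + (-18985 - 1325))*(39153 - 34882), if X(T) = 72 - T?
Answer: -86013669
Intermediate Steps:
(X(-99) + (-18985 - 1325))*(39153 - 34882) = ((72 - 1*(-99)) + (-18985 - 1325))*(39153 - 34882) = ((72 + 99) - 20310)*4271 = (171 - 20310)*4271 = -20139*4271 = -86013669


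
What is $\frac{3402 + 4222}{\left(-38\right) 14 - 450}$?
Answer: $- \frac{3812}{491} \approx -7.7637$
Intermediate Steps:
$\frac{3402 + 4222}{\left(-38\right) 14 - 450} = \frac{7624}{-532 - 450} = \frac{7624}{-982} = 7624 \left(- \frac{1}{982}\right) = - \frac{3812}{491}$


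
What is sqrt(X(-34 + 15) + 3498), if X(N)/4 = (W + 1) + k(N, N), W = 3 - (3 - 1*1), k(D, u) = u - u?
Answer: sqrt(3506) ≈ 59.211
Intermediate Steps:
k(D, u) = 0
W = 1 (W = 3 - (3 - 1) = 3 - 1*2 = 3 - 2 = 1)
X(N) = 8 (X(N) = 4*((1 + 1) + 0) = 4*(2 + 0) = 4*2 = 8)
sqrt(X(-34 + 15) + 3498) = sqrt(8 + 3498) = sqrt(3506)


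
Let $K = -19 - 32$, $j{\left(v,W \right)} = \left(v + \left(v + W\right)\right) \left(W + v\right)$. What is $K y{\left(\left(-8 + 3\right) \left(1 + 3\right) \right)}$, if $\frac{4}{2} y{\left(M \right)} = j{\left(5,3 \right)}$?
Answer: $-2652$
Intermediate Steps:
$j{\left(v,W \right)} = \left(W + v\right) \left(W + 2 v\right)$ ($j{\left(v,W \right)} = \left(v + \left(W + v\right)\right) \left(W + v\right) = \left(W + 2 v\right) \left(W + v\right) = \left(W + v\right) \left(W + 2 v\right)$)
$y{\left(M \right)} = 52$ ($y{\left(M \right)} = \frac{3^{2} + 2 \cdot 5^{2} + 3 \cdot 3 \cdot 5}{2} = \frac{9 + 2 \cdot 25 + 45}{2} = \frac{9 + 50 + 45}{2} = \frac{1}{2} \cdot 104 = 52$)
$K = -51$ ($K = -19 - 32 = -51$)
$K y{\left(\left(-8 + 3\right) \left(1 + 3\right) \right)} = \left(-51\right) 52 = -2652$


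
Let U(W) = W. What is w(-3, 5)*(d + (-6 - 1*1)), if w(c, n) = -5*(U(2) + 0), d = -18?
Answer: 250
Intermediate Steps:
w(c, n) = -10 (w(c, n) = -5*(2 + 0) = -5*2 = -10)
w(-3, 5)*(d + (-6 - 1*1)) = -10*(-18 + (-6 - 1*1)) = -10*(-18 + (-6 - 1)) = -10*(-18 - 7) = -10*(-25) = 250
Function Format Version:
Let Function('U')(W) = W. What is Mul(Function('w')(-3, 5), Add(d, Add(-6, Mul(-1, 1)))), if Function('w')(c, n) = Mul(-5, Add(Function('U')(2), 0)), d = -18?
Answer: 250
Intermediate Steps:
Function('w')(c, n) = -10 (Function('w')(c, n) = Mul(-5, Add(2, 0)) = Mul(-5, 2) = -10)
Mul(Function('w')(-3, 5), Add(d, Add(-6, Mul(-1, 1)))) = Mul(-10, Add(-18, Add(-6, Mul(-1, 1)))) = Mul(-10, Add(-18, Add(-6, -1))) = Mul(-10, Add(-18, -7)) = Mul(-10, -25) = 250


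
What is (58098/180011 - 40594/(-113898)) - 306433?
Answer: -3141374524335818/10251446439 ≈ -3.0643e+5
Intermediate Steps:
(58098/180011 - 40594/(-113898)) - 306433 = (58098*(1/180011) - 40594*(-1/113898)) - 306433 = (58098/180011 + 20297/56949) - 306433 = 6962306269/10251446439 - 306433 = -3141374524335818/10251446439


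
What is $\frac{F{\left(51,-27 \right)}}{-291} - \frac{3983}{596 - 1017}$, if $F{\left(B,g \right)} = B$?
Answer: $\frac{379194}{40837} \approx 9.2856$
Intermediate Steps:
$\frac{F{\left(51,-27 \right)}}{-291} - \frac{3983}{596 - 1017} = \frac{51}{-291} - \frac{3983}{596 - 1017} = 51 \left(- \frac{1}{291}\right) - \frac{3983}{-421} = - \frac{17}{97} - - \frac{3983}{421} = - \frac{17}{97} + \frac{3983}{421} = \frac{379194}{40837}$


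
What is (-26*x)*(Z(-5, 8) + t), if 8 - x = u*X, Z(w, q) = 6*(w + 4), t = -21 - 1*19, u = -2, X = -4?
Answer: 0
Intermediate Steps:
t = -40 (t = -21 - 19 = -40)
Z(w, q) = 24 + 6*w (Z(w, q) = 6*(4 + w) = 24 + 6*w)
x = 0 (x = 8 - (-2)*(-4) = 8 - 1*8 = 8 - 8 = 0)
(-26*x)*(Z(-5, 8) + t) = (-26*0)*((24 + 6*(-5)) - 40) = 0*((24 - 30) - 40) = 0*(-6 - 40) = 0*(-46) = 0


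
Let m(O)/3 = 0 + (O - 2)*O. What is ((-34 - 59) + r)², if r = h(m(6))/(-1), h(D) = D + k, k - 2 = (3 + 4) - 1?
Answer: 29929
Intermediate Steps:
k = 8 (k = 2 + ((3 + 4) - 1) = 2 + (7 - 1) = 2 + 6 = 8)
m(O) = 3*O*(-2 + O) (m(O) = 3*(0 + (O - 2)*O) = 3*(0 + (-2 + O)*O) = 3*(0 + O*(-2 + O)) = 3*(O*(-2 + O)) = 3*O*(-2 + O))
h(D) = 8 + D (h(D) = D + 8 = 8 + D)
r = -80 (r = (8 + 3*6*(-2 + 6))/(-1) = (8 + 3*6*4)*(-1) = (8 + 72)*(-1) = 80*(-1) = -80)
((-34 - 59) + r)² = ((-34 - 59) - 80)² = (-93 - 80)² = (-173)² = 29929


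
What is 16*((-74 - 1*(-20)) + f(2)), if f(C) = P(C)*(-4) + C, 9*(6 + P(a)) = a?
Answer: -4160/9 ≈ -462.22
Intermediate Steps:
P(a) = -6 + a/9
f(C) = 24 + 5*C/9 (f(C) = (-6 + C/9)*(-4) + C = (24 - 4*C/9) + C = 24 + 5*C/9)
16*((-74 - 1*(-20)) + f(2)) = 16*((-74 - 1*(-20)) + (24 + (5/9)*2)) = 16*((-74 + 20) + (24 + 10/9)) = 16*(-54 + 226/9) = 16*(-260/9) = -4160/9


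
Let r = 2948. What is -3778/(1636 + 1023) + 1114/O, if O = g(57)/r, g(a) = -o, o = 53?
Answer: -8732547682/140927 ≈ -61965.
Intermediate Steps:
g(a) = -53 (g(a) = -1*53 = -53)
O = -53/2948 ≈ -0.017978
-3778/(1636 + 1023) + 1114/O = -3778/(1636 + 1023) + 1114/(-53/2948) = -3778/2659 + 1114*(-2948/53) = -3778*1/2659 - 3284072/53 = -3778/2659 - 3284072/53 = -8732547682/140927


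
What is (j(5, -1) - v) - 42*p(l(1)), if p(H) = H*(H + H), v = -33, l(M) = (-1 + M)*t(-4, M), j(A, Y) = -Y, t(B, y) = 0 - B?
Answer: 34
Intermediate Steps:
t(B, y) = -B
l(M) = -4 + 4*M (l(M) = (-1 + M)*(-1*(-4)) = (-1 + M)*4 = -4 + 4*M)
p(H) = 2*H² (p(H) = H*(2*H) = 2*H²)
(j(5, -1) - v) - 42*p(l(1)) = (-1*(-1) - 1*(-33)) - 84*(-4 + 4*1)² = (1 + 33) - 84*(-4 + 4)² = 34 - 84*0² = 34 - 84*0 = 34 - 42*0 = 34 + 0 = 34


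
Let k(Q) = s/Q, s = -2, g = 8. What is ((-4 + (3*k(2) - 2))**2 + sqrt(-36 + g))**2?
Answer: 6533 + 324*I*sqrt(7) ≈ 6533.0 + 857.22*I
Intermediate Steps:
k(Q) = -2/Q
((-4 + (3*k(2) - 2))**2 + sqrt(-36 + g))**2 = ((-4 + (3*(-2/2) - 2))**2 + sqrt(-36 + 8))**2 = ((-4 + (3*(-2*1/2) - 2))**2 + sqrt(-28))**2 = ((-4 + (3*(-1) - 2))**2 + 2*I*sqrt(7))**2 = ((-4 + (-3 - 2))**2 + 2*I*sqrt(7))**2 = ((-4 - 5)**2 + 2*I*sqrt(7))**2 = ((-9)**2 + 2*I*sqrt(7))**2 = (81 + 2*I*sqrt(7))**2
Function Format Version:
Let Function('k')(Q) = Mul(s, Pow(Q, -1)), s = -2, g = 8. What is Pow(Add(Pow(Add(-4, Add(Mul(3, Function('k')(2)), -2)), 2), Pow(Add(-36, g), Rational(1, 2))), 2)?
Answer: Add(6533, Mul(324, I, Pow(7, Rational(1, 2)))) ≈ Add(6533.0, Mul(857.22, I))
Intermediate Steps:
Function('k')(Q) = Mul(-2, Pow(Q, -1))
Pow(Add(Pow(Add(-4, Add(Mul(3, Function('k')(2)), -2)), 2), Pow(Add(-36, g), Rational(1, 2))), 2) = Pow(Add(Pow(Add(-4, Add(Mul(3, Mul(-2, Pow(2, -1))), -2)), 2), Pow(Add(-36, 8), Rational(1, 2))), 2) = Pow(Add(Pow(Add(-4, Add(Mul(3, Mul(-2, Rational(1, 2))), -2)), 2), Pow(-28, Rational(1, 2))), 2) = Pow(Add(Pow(Add(-4, Add(Mul(3, -1), -2)), 2), Mul(2, I, Pow(7, Rational(1, 2)))), 2) = Pow(Add(Pow(Add(-4, Add(-3, -2)), 2), Mul(2, I, Pow(7, Rational(1, 2)))), 2) = Pow(Add(Pow(Add(-4, -5), 2), Mul(2, I, Pow(7, Rational(1, 2)))), 2) = Pow(Add(Pow(-9, 2), Mul(2, I, Pow(7, Rational(1, 2)))), 2) = Pow(Add(81, Mul(2, I, Pow(7, Rational(1, 2)))), 2)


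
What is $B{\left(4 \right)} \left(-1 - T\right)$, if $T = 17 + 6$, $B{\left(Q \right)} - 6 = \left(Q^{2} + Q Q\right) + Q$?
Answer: $-1008$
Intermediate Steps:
$B{\left(Q \right)} = 6 + Q + 2 Q^{2}$ ($B{\left(Q \right)} = 6 + \left(\left(Q^{2} + Q Q\right) + Q\right) = 6 + \left(\left(Q^{2} + Q^{2}\right) + Q\right) = 6 + \left(2 Q^{2} + Q\right) = 6 + \left(Q + 2 Q^{2}\right) = 6 + Q + 2 Q^{2}$)
$T = 23$
$B{\left(4 \right)} \left(-1 - T\right) = \left(6 + 4 + 2 \cdot 4^{2}\right) \left(-1 - 23\right) = \left(6 + 4 + 2 \cdot 16\right) \left(-1 - 23\right) = \left(6 + 4 + 32\right) \left(-24\right) = 42 \left(-24\right) = -1008$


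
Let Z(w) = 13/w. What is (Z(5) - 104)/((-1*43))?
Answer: 507/215 ≈ 2.3581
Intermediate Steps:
(Z(5) - 104)/((-1*43)) = (13/5 - 104)/((-1*43)) = (13*(⅕) - 104)/(-43) = (13/5 - 104)*(-1/43) = -507/5*(-1/43) = 507/215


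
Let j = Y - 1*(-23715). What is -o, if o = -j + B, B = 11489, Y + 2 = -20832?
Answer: -8608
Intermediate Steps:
Y = -20834 (Y = -2 - 20832 = -20834)
j = 2881 (j = -20834 - 1*(-23715) = -20834 + 23715 = 2881)
o = 8608 (o = -1*2881 + 11489 = -2881 + 11489 = 8608)
-o = -1*8608 = -8608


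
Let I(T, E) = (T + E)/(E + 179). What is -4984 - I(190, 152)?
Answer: -1650046/331 ≈ -4985.0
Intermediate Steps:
I(T, E) = (E + T)/(179 + E)
-4984 - I(190, 152) = -4984 - (152 + 190)/(179 + 152) = -4984 - 342/331 = -1650046/331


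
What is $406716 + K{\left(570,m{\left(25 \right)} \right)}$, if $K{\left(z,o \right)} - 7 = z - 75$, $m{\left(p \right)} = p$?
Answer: $407218$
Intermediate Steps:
$K{\left(z,o \right)} = -68 + z$ ($K{\left(z,o \right)} = 7 + \left(z - 75\right) = 7 + \left(-75 + z\right) = -68 + z$)
$406716 + K{\left(570,m{\left(25 \right)} \right)} = 406716 + \left(-68 + 570\right) = 406716 + 502 = 407218$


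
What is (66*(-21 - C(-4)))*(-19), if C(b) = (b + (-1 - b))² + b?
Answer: 22572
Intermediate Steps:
C(b) = 1 + b (C(b) = (-1)² + b = 1 + b)
(66*(-21 - C(-4)))*(-19) = (66*(-21 - (1 - 4)))*(-19) = (66*(-21 - 1*(-3)))*(-19) = (66*(-21 + 3))*(-19) = (66*(-18))*(-19) = -1188*(-19) = 22572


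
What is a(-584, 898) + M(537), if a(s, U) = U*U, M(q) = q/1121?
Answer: 903979421/1121 ≈ 8.0640e+5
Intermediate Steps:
M(q) = q/1121 (M(q) = q*(1/1121) = q/1121)
a(s, U) = U²
a(-584, 898) + M(537) = 898² + (1/1121)*537 = 806404 + 537/1121 = 903979421/1121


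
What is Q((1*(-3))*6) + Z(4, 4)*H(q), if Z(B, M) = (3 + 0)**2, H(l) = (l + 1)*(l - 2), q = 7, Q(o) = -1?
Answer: 359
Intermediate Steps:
H(l) = (1 + l)*(-2 + l)
Z(B, M) = 9 (Z(B, M) = 3**2 = 9)
Q((1*(-3))*6) + Z(4, 4)*H(q) = -1 + 9*(-2 + 7**2 - 1*7) = -1 + 9*(-2 + 49 - 7) = -1 + 9*40 = -1 + 360 = 359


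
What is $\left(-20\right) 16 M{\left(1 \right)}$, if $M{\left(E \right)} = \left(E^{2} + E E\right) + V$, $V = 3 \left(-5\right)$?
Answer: $4160$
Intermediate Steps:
$V = -15$
$M{\left(E \right)} = -15 + 2 E^{2}$ ($M{\left(E \right)} = \left(E^{2} + E E\right) - 15 = \left(E^{2} + E^{2}\right) - 15 = 2 E^{2} - 15 = -15 + 2 E^{2}$)
$\left(-20\right) 16 M{\left(1 \right)} = \left(-20\right) 16 \left(-15 + 2 \cdot 1^{2}\right) = - 320 \left(-15 + 2 \cdot 1\right) = - 320 \left(-15 + 2\right) = \left(-320\right) \left(-13\right) = 4160$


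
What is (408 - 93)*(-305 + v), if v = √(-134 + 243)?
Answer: -96075 + 315*√109 ≈ -92786.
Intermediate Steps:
v = √109 ≈ 10.440
(408 - 93)*(-305 + v) = (408 - 93)*(-305 + √109) = 315*(-305 + √109) = -96075 + 315*√109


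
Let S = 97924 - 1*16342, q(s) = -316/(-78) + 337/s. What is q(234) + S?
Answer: 19091473/234 ≈ 81588.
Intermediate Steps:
q(s) = 158/39 + 337/s (q(s) = -316*(-1/78) + 337/s = 158/39 + 337/s)
S = 81582 (S = 97924 - 16342 = 81582)
q(234) + S = (158/39 + 337/234) + 81582 = 1285/234 + 81582 = 19091473/234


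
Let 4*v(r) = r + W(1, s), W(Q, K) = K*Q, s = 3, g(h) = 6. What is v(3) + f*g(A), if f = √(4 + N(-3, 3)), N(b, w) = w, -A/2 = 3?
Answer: 3/2 + 6*√7 ≈ 17.375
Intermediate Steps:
A = -6 (A = -2*3 = -6)
v(r) = ¾ + r/4 (v(r) = (r + 3*1)/4 = (r + 3)/4 = (3 + r)/4 = ¾ + r/4)
f = √7 (f = √(4 + 3) = √7 ≈ 2.6458)
v(3) + f*g(A) = (¾ + (¼)*3) + √7*6 = (¾ + ¾) + 6*√7 = 3/2 + 6*√7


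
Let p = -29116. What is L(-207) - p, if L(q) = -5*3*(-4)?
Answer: 29176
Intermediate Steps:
L(q) = 60 (L(q) = -15*(-4) = 60)
L(-207) - p = 60 - 1*(-29116) = 60 + 29116 = 29176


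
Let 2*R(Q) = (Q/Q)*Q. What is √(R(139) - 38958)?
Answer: I*√155554/2 ≈ 197.2*I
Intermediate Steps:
R(Q) = Q/2 (R(Q) = ((Q/Q)*Q)/2 = (1*Q)/2 = Q/2)
√(R(139) - 38958) = √((½)*139 - 38958) = √(139/2 - 38958) = √(-77777/2) = I*√155554/2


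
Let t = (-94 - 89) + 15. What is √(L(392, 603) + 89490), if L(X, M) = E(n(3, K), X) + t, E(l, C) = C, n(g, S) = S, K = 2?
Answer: √89714 ≈ 299.52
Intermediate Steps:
t = -168 (t = -183 + 15 = -168)
L(X, M) = -168 + X (L(X, M) = X - 168 = -168 + X)
√(L(392, 603) + 89490) = √((-168 + 392) + 89490) = √(224 + 89490) = √89714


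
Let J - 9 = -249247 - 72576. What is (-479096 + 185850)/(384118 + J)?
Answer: -146623/31152 ≈ -4.7067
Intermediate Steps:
J = -321814 (J = 9 + (-249247 - 72576) = 9 - 321823 = -321814)
(-479096 + 185850)/(384118 + J) = (-479096 + 185850)/(384118 - 321814) = -293246/62304 = -293246*1/62304 = -146623/31152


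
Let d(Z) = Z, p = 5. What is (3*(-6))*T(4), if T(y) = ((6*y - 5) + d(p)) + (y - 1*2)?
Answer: -468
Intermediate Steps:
T(y) = -2 + 7*y (T(y) = ((6*y - 5) + 5) + (y - 1*2) = ((-5 + 6*y) + 5) + (y - 2) = 6*y + (-2 + y) = -2 + 7*y)
(3*(-6))*T(4) = (3*(-6))*(-2 + 7*4) = -18*(-2 + 28) = -18*26 = -468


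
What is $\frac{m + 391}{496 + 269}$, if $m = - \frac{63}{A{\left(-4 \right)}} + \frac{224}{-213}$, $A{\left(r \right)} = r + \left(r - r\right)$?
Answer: $\frac{69131}{130356} \approx 0.53032$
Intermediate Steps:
$A{\left(r \right)} = r$ ($A{\left(r \right)} = r + 0 = r$)
$m = \frac{12523}{852}$ ($m = - \frac{63}{-4} + \frac{224}{-213} = \left(-63\right) \left(- \frac{1}{4}\right) + 224 \left(- \frac{1}{213}\right) = \frac{63}{4} - \frac{224}{213} = \frac{12523}{852} \approx 14.698$)
$\frac{m + 391}{496 + 269} = \frac{\frac{12523}{852} + 391}{496 + 269} = \frac{345655}{852 \cdot 765} = \frac{345655}{852} \cdot \frac{1}{765} = \frac{69131}{130356}$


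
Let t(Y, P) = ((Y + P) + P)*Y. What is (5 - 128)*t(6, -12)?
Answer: 13284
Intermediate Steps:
t(Y, P) = Y*(Y + 2*P) (t(Y, P) = ((P + Y) + P)*Y = (Y + 2*P)*Y = Y*(Y + 2*P))
(5 - 128)*t(6, -12) = (5 - 128)*(6*(6 + 2*(-12))) = -738*(6 - 24) = -738*(-18) = -123*(-108) = 13284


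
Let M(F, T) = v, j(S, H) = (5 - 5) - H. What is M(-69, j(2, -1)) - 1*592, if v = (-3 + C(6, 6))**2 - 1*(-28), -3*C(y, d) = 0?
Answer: -555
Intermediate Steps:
C(y, d) = 0 (C(y, d) = -1/3*0 = 0)
v = 37 (v = (-3 + 0)**2 - 1*(-28) = (-3)**2 + 28 = 9 + 28 = 37)
j(S, H) = -H (j(S, H) = 0 - H = -H)
M(F, T) = 37
M(-69, j(2, -1)) - 1*592 = 37 - 1*592 = 37 - 592 = -555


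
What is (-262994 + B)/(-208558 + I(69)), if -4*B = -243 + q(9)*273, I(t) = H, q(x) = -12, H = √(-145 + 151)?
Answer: 109332047503/86992878716 + 1048457*√6/173985757432 ≈ 1.2568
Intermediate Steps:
H = √6 ≈ 2.4495
I(t) = √6
B = 3519/4 (B = -(-243 - 12*273)/4 = -(-243 - 3276)/4 = -¼*(-3519) = 3519/4 ≈ 879.75)
(-262994 + B)/(-208558 + I(69)) = (-262994 + 3519/4)/(-208558 + √6) = -1048457/(4*(-208558 + √6))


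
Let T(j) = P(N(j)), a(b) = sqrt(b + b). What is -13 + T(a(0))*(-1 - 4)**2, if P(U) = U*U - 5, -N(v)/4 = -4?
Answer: 6262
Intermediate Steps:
N(v) = 16 (N(v) = -4*(-4) = 16)
P(U) = -5 + U**2 (P(U) = U**2 - 5 = -5 + U**2)
a(b) = sqrt(2)*sqrt(b) (a(b) = sqrt(2*b) = sqrt(2)*sqrt(b))
T(j) = 251 (T(j) = -5 + 16**2 = -5 + 256 = 251)
-13 + T(a(0))*(-1 - 4)**2 = -13 + 251*(-1 - 4)**2 = -13 + 251*(-5)**2 = -13 + 251*25 = -13 + 6275 = 6262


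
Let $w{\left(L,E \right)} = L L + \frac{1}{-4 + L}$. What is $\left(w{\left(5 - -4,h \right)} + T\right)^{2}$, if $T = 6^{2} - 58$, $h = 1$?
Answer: $\frac{87616}{25} \approx 3504.6$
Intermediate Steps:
$T = -22$ ($T = 36 - 58 = -22$)
$w{\left(L,E \right)} = L^{2} + \frac{1}{-4 + L}$
$\left(w{\left(5 - -4,h \right)} + T\right)^{2} = \left(\frac{1 + \left(5 - -4\right)^{3} - 4 \left(5 - -4\right)^{2}}{-4 + \left(5 - -4\right)} - 22\right)^{2} = \left(\frac{1 + \left(5 + 4\right)^{3} - 4 \left(5 + 4\right)^{2}}{-4 + \left(5 + 4\right)} - 22\right)^{2} = \left(\frac{1 + 9^{3} - 4 \cdot 9^{2}}{-4 + 9} - 22\right)^{2} = \left(\frac{1 + 729 - 324}{5} - 22\right)^{2} = \left(\frac{1}{5} \cdot 406 - 22\right)^{2} = \left(\frac{406}{5} - 22\right)^{2} = \left(\frac{296}{5}\right)^{2} = \frac{87616}{25}$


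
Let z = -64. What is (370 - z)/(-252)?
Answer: -31/18 ≈ -1.7222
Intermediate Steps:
(370 - z)/(-252) = (370 - 1*(-64))/(-252) = (370 + 64)*(-1/252) = 434*(-1/252) = -31/18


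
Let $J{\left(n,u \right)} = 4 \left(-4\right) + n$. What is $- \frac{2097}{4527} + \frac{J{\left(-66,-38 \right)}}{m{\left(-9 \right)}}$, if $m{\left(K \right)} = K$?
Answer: $\frac{39149}{4527} \approx 8.6479$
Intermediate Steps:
$J{\left(n,u \right)} = -16 + n$
$- \frac{2097}{4527} + \frac{J{\left(-66,-38 \right)}}{m{\left(-9 \right)}} = - \frac{2097}{4527} + \frac{-16 - 66}{-9} = \left(-2097\right) \frac{1}{4527} - - \frac{82}{9} = - \frac{233}{503} + \frac{82}{9} = \frac{39149}{4527}$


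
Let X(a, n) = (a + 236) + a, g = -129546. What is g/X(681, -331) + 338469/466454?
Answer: -29943188211/372696746 ≈ -80.342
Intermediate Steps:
X(a, n) = 236 + 2*a (X(a, n) = (236 + a) + a = 236 + 2*a)
g/X(681, -331) + 338469/466454 = -129546/(236 + 2*681) + 338469/466454 = -129546/(236 + 1362) + 338469*(1/466454) = -129546/1598 + 338469/466454 = -129546*1/1598 + 338469/466454 = -64773/799 + 338469/466454 = -29943188211/372696746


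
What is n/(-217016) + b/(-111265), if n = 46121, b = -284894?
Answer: 56694903239/24146285240 ≈ 2.3480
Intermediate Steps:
n/(-217016) + b/(-111265) = 46121/(-217016) - 284894/(-111265) = 46121*(-1/217016) - 284894*(-1/111265) = -46121/217016 + 284894/111265 = 56694903239/24146285240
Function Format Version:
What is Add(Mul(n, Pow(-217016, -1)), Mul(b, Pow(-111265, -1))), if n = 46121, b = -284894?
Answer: Rational(56694903239, 24146285240) ≈ 2.3480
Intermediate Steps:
Add(Mul(n, Pow(-217016, -1)), Mul(b, Pow(-111265, -1))) = Add(Mul(46121, Pow(-217016, -1)), Mul(-284894, Pow(-111265, -1))) = Add(Mul(46121, Rational(-1, 217016)), Mul(-284894, Rational(-1, 111265))) = Add(Rational(-46121, 217016), Rational(284894, 111265)) = Rational(56694903239, 24146285240)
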